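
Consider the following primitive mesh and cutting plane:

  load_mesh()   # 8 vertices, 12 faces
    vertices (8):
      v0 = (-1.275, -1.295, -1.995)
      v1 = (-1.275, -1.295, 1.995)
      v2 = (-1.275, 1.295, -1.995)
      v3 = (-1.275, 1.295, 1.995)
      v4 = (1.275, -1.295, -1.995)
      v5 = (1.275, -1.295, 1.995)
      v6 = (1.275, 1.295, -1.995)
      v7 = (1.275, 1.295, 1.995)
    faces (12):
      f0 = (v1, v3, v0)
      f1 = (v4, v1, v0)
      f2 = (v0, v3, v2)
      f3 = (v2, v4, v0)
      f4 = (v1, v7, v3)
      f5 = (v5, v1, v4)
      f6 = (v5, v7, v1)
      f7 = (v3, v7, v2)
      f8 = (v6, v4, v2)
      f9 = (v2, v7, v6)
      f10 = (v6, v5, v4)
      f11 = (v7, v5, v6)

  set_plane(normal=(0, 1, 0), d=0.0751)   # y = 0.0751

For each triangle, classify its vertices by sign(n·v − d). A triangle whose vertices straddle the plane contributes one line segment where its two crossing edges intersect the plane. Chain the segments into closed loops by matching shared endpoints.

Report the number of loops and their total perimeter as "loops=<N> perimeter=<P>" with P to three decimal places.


Straddling triangles (8 of 12):
  (v1,v3,v0) [-+-] → (-1.275, 0.0751, 1.995)–(-1.275, 0.0751, 0.115695)  len=1.8793
  (v0,v3,v2) [-++] → (-1.275, 0.0751, 0.115695)–(-1.275, 0.0751, -1.995)  len=2.1107
  (v2,v4,v0) [+--] → (-0.0739402, 0.0751, -1.995)–(-1.275, 0.0751, -1.995)  len=1.2011
  (v1,v7,v3) [-++] → (0.0739402, 0.0751, 1.995)–(-1.275, 0.0751, 1.995)  len=1.3489
  (v5,v7,v1) [-+-] → (1.275, 0.0751, 1.995)–(0.0739402, 0.0751, 1.995)  len=1.2011
  (v6,v4,v2) [+-+] → (1.275, 0.0751, -1.995)–(-0.0739402, 0.0751, -1.995)  len=1.3489
  (v6,v5,v4) [+--] → (1.275, 0.0751, -0.115695)–(1.275, 0.0751, -1.995)  len=1.8793
  (v7,v5,v6) [+-+] → (1.275, 0.0751, 1.995)–(1.275, 0.0751, -0.115695)  len=2.1107

Chained into 1 loop(s):
  loop 1: 8 segments, perimeter = 13.0800
Total perimeter = 13.080

loops=1 perimeter=13.080


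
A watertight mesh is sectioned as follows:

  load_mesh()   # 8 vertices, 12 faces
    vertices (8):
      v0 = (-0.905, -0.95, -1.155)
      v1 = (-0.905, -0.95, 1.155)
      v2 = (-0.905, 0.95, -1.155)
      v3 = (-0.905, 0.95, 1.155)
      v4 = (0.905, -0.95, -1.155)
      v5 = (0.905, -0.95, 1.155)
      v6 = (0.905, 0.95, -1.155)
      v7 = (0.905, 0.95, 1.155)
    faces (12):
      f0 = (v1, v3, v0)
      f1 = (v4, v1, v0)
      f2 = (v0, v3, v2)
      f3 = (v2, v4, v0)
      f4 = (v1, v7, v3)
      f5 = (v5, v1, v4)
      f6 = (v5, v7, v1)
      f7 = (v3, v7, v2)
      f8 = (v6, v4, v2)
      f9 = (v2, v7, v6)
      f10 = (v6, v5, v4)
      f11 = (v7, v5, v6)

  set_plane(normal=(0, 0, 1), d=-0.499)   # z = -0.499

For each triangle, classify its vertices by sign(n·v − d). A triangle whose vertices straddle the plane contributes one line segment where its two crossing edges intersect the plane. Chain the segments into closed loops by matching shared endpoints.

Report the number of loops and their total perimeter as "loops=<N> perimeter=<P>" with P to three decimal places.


Straddling triangles (8 of 12):
  (v1,v3,v0) [++-] → (-0.905, -0.410433, -0.499)–(-0.905, -0.95, -0.499)  len=0.5396
  (v4,v1,v0) [-+-] → (0.390991, -0.95, -0.499)–(-0.905, -0.95, -0.499)  len=1.2960
  (v0,v3,v2) [-+-] → (-0.905, -0.410433, -0.499)–(-0.905, 0.95, -0.499)  len=1.3604
  (v5,v1,v4) [++-] → (0.390991, -0.95, -0.499)–(0.905, -0.95, -0.499)  len=0.5140
  (v3,v7,v2) [++-] → (-0.390991, 0.95, -0.499)–(-0.905, 0.95, -0.499)  len=0.5140
  (v2,v7,v6) [-+-] → (-0.390991, 0.95, -0.499)–(0.905, 0.95, -0.499)  len=1.2960
  (v6,v5,v4) [-+-] → (0.905, 0.410433, -0.499)–(0.905, -0.95, -0.499)  len=1.3604
  (v7,v5,v6) [++-] → (0.905, 0.410433, -0.499)–(0.905, 0.95, -0.499)  len=0.5396

Chained into 1 loop(s):
  loop 1: 8 segments, perimeter = 7.4200
Total perimeter = 7.420

loops=1 perimeter=7.420


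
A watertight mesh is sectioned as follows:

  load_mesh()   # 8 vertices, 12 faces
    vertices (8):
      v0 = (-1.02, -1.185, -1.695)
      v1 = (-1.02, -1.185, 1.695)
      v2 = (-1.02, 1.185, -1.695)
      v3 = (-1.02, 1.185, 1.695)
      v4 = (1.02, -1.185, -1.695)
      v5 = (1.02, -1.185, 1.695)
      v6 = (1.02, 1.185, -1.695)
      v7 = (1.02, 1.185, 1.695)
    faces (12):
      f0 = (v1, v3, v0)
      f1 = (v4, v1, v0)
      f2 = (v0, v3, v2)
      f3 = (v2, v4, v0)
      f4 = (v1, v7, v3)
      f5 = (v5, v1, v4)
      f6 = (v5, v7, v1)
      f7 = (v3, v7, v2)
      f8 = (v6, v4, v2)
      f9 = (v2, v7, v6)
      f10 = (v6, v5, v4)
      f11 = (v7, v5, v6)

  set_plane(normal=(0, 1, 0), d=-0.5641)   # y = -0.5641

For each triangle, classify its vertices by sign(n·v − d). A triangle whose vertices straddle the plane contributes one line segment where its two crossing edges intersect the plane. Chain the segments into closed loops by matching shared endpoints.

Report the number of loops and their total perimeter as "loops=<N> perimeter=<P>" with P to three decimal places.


Straddling triangles (8 of 12):
  (v1,v3,v0) [-+-] → (-1.02, -0.5641, 1.695)–(-1.02, -0.5641, -0.806877)  len=2.5019
  (v0,v3,v2) [-++] → (-1.02, -0.5641, -0.806877)–(-1.02, -0.5641, -1.695)  len=0.8881
  (v2,v4,v0) [+--] → (0.485554, -0.5641, -1.695)–(-1.02, -0.5641, -1.695)  len=1.5056
  (v1,v7,v3) [-++] → (-0.485554, -0.5641, 1.695)–(-1.02, -0.5641, 1.695)  len=0.5344
  (v5,v7,v1) [-+-] → (1.02, -0.5641, 1.695)–(-0.485554, -0.5641, 1.695)  len=1.5056
  (v6,v4,v2) [+-+] → (1.02, -0.5641, -1.695)–(0.485554, -0.5641, -1.695)  len=0.5344
  (v6,v5,v4) [+--] → (1.02, -0.5641, 0.806877)–(1.02, -0.5641, -1.695)  len=2.5019
  (v7,v5,v6) [+-+] → (1.02, -0.5641, 1.695)–(1.02, -0.5641, 0.806877)  len=0.8881

Chained into 1 loop(s):
  loop 1: 8 segments, perimeter = 10.8600
Total perimeter = 10.860

loops=1 perimeter=10.860


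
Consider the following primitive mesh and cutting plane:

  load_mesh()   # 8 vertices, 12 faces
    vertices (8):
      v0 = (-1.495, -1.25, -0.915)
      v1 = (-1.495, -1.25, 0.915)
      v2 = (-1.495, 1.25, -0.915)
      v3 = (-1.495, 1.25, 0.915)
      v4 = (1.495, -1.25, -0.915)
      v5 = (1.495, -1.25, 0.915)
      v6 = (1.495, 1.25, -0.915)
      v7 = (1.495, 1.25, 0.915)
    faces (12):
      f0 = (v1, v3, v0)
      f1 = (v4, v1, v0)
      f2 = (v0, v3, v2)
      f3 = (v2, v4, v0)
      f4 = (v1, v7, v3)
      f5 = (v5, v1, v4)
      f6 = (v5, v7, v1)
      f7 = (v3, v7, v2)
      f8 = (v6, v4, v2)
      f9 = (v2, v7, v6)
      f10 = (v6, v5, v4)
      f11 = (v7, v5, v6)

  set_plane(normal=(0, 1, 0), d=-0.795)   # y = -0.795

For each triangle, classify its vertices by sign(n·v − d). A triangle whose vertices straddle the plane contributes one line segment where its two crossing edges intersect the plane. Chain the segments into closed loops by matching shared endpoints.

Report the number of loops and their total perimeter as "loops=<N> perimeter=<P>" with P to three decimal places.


loops=1 perimeter=9.640

Straddling triangles (8 of 12):
  (v1,v3,v0) [-+-] → (-1.495, -0.795, 0.915)–(-1.495, -0.795, -0.58194)  len=1.4969
  (v0,v3,v2) [-++] → (-1.495, -0.795, -0.58194)–(-1.495, -0.795, -0.915)  len=0.3331
  (v2,v4,v0) [+--] → (0.95082, -0.795, -0.915)–(-1.495, -0.795, -0.915)  len=2.4458
  (v1,v7,v3) [-++] → (-0.95082, -0.795, 0.915)–(-1.495, -0.795, 0.915)  len=0.5442
  (v5,v7,v1) [-+-] → (1.495, -0.795, 0.915)–(-0.95082, -0.795, 0.915)  len=2.4458
  (v6,v4,v2) [+-+] → (1.495, -0.795, -0.915)–(0.95082, -0.795, -0.915)  len=0.5442
  (v6,v5,v4) [+--] → (1.495, -0.795, 0.58194)–(1.495, -0.795, -0.915)  len=1.4969
  (v7,v5,v6) [+-+] → (1.495, -0.795, 0.915)–(1.495, -0.795, 0.58194)  len=0.3331

Chained into 1 loop(s):
  loop 1: 8 segments, perimeter = 9.6400
Total perimeter = 9.640


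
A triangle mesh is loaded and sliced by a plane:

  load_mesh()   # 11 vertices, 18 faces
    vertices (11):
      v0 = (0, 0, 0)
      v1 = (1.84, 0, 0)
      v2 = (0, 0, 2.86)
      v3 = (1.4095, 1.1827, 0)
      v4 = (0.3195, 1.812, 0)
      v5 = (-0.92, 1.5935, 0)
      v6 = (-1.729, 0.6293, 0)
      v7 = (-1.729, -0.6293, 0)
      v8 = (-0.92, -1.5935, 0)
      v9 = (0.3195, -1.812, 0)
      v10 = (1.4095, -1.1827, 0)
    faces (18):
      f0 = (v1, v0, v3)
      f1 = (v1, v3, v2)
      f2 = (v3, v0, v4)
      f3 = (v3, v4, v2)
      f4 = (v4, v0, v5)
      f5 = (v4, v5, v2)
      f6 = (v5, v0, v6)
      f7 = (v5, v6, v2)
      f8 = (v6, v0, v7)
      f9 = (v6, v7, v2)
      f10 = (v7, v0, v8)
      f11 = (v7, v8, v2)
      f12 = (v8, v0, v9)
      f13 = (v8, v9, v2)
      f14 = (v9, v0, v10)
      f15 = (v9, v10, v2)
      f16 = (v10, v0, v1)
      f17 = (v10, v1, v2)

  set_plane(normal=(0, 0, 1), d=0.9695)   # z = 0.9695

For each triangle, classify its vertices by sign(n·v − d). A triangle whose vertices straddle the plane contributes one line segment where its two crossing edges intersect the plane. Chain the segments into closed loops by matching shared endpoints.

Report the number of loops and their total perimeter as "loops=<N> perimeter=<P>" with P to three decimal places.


Straddling triangles (9 of 18):
  (v1,v3,v2) [--+] → (0.931699, 0.781781, 0.9695)–(1.21627, 0, 0.9695)  len=0.8320
  (v3,v4,v2) [--+] → (0.211194, 1.19776, 0.9695)–(0.931699, 0.781781, 0.9695)  len=0.8320
  (v4,v5,v2) [--+] → (-0.608133, 1.05333, 0.9695)–(0.211194, 1.19776, 0.9695)  len=0.8320
  (v5,v6,v2) [--+] → (-1.14289, 0.415976, 0.9695)–(-0.608133, 1.05333, 0.9695)  len=0.8320
  (v6,v7,v2) [--+] → (-1.14289, -0.415976, 0.9695)–(-1.14289, 0.415976, 0.9695)  len=0.8320
  (v7,v8,v2) [--+] → (-0.608133, -1.05333, 0.9695)–(-1.14289, -0.415976, 0.9695)  len=0.8320
  (v8,v9,v2) [--+] → (0.211194, -1.19776, 0.9695)–(-0.608133, -1.05333, 0.9695)  len=0.8320
  (v9,v10,v2) [--+] → (0.931699, -0.781781, 0.9695)–(0.211194, -1.19776, 0.9695)  len=0.8320
  (v10,v1,v2) [--+] → (1.21627, 0, 0.9695)–(0.931699, -0.781781, 0.9695)  len=0.8320

Chained into 1 loop(s):
  loop 1: 9 segments, perimeter = 7.4877
Total perimeter = 7.488

loops=1 perimeter=7.488


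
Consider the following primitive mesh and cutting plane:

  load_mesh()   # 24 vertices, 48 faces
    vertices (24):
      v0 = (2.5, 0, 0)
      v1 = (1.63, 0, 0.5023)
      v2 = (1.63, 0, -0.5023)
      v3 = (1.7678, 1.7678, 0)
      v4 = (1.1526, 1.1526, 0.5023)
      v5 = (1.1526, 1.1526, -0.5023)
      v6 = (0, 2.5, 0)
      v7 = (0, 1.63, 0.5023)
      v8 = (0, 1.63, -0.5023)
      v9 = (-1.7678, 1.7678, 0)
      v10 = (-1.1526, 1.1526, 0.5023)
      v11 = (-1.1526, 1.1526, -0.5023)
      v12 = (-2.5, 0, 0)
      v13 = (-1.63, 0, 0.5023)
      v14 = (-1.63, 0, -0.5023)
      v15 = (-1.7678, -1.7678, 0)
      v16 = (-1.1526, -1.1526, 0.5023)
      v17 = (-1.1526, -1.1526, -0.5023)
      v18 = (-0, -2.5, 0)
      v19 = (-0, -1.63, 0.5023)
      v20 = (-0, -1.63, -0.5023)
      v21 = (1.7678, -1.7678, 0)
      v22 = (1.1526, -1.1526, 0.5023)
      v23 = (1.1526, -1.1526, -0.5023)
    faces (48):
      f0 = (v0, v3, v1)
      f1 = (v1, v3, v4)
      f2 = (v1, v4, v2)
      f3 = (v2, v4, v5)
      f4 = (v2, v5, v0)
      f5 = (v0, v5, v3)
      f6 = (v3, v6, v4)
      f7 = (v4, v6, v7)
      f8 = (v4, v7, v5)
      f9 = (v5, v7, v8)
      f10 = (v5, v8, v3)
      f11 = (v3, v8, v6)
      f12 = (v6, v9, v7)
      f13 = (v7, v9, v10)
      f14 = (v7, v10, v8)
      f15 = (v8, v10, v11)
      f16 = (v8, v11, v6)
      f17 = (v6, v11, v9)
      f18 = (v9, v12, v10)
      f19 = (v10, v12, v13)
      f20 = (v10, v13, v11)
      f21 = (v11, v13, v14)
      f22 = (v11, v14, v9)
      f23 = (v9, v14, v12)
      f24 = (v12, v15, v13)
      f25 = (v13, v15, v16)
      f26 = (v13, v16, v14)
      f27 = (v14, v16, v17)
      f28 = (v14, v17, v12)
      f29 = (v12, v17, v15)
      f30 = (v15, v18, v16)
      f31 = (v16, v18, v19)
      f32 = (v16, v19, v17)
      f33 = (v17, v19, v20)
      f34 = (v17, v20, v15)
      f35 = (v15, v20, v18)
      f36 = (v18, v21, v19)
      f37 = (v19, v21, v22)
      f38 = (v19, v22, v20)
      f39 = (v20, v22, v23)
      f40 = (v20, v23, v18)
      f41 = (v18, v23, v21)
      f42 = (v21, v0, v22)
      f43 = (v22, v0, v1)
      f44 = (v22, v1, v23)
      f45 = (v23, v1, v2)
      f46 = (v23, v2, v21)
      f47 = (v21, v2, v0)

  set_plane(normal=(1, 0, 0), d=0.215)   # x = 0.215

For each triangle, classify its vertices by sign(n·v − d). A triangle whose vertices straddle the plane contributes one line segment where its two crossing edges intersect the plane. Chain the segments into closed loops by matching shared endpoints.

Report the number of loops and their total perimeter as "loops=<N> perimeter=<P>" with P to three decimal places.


Straddling triangles (12 of 48):
  (v3,v6,v4) [+-+] → (0.215, 2.41095, 0)–(0.215, 2.24866, 0.0936964)  len=0.1874
  (v4,v6,v7) [+--] → (0.215, 2.24866, 0.0936964)–(0.215, 1.54095, 0.5023)  len=0.8172
  (v4,v7,v5) [+-+] → (0.215, 1.54095, 0.5023)–(0.215, 1.54095, 0.314907)  len=0.1874
  (v5,v7,v8) [+--] → (0.215, 1.54095, 0.314907)–(0.215, 1.54095, -0.5023)  len=0.8172
  (v5,v8,v3) [+-+] → (0.215, 1.54095, -0.5023)–(0.215, 1.64676, -0.44121)  len=0.1222
  (v3,v8,v6) [+--] → (0.215, 1.64676, -0.44121)–(0.215, 2.41095, 0)  len=0.8824
  (v18,v21,v19) [-+-] → (0.215, -2.41095, 0)–(0.215, -1.64676, 0.44121)  len=0.8824
  (v19,v21,v22) [-++] → (0.215, -1.64676, 0.44121)–(0.215, -1.54095, 0.5023)  len=0.1222
  (v19,v22,v20) [-+-] → (0.215, -1.54095, 0.5023)–(0.215, -1.54095, -0.314907)  len=0.8172
  (v20,v22,v23) [-++] → (0.215, -1.54095, -0.314907)–(0.215, -1.54095, -0.5023)  len=0.1874
  (v20,v23,v18) [-+-] → (0.215, -1.54095, -0.5023)–(0.215, -2.24866, -0.0936964)  len=0.8172
  (v18,v23,v21) [-++] → (0.215, -2.24866, -0.0936964)–(0.215, -2.41095, 0)  len=0.1874

Chained into 2 loop(s):
  loop 1: 6 segments, perimeter = 3.0138
  loop 2: 6 segments, perimeter = 3.0138
Total perimeter = 6.028

loops=2 perimeter=6.028


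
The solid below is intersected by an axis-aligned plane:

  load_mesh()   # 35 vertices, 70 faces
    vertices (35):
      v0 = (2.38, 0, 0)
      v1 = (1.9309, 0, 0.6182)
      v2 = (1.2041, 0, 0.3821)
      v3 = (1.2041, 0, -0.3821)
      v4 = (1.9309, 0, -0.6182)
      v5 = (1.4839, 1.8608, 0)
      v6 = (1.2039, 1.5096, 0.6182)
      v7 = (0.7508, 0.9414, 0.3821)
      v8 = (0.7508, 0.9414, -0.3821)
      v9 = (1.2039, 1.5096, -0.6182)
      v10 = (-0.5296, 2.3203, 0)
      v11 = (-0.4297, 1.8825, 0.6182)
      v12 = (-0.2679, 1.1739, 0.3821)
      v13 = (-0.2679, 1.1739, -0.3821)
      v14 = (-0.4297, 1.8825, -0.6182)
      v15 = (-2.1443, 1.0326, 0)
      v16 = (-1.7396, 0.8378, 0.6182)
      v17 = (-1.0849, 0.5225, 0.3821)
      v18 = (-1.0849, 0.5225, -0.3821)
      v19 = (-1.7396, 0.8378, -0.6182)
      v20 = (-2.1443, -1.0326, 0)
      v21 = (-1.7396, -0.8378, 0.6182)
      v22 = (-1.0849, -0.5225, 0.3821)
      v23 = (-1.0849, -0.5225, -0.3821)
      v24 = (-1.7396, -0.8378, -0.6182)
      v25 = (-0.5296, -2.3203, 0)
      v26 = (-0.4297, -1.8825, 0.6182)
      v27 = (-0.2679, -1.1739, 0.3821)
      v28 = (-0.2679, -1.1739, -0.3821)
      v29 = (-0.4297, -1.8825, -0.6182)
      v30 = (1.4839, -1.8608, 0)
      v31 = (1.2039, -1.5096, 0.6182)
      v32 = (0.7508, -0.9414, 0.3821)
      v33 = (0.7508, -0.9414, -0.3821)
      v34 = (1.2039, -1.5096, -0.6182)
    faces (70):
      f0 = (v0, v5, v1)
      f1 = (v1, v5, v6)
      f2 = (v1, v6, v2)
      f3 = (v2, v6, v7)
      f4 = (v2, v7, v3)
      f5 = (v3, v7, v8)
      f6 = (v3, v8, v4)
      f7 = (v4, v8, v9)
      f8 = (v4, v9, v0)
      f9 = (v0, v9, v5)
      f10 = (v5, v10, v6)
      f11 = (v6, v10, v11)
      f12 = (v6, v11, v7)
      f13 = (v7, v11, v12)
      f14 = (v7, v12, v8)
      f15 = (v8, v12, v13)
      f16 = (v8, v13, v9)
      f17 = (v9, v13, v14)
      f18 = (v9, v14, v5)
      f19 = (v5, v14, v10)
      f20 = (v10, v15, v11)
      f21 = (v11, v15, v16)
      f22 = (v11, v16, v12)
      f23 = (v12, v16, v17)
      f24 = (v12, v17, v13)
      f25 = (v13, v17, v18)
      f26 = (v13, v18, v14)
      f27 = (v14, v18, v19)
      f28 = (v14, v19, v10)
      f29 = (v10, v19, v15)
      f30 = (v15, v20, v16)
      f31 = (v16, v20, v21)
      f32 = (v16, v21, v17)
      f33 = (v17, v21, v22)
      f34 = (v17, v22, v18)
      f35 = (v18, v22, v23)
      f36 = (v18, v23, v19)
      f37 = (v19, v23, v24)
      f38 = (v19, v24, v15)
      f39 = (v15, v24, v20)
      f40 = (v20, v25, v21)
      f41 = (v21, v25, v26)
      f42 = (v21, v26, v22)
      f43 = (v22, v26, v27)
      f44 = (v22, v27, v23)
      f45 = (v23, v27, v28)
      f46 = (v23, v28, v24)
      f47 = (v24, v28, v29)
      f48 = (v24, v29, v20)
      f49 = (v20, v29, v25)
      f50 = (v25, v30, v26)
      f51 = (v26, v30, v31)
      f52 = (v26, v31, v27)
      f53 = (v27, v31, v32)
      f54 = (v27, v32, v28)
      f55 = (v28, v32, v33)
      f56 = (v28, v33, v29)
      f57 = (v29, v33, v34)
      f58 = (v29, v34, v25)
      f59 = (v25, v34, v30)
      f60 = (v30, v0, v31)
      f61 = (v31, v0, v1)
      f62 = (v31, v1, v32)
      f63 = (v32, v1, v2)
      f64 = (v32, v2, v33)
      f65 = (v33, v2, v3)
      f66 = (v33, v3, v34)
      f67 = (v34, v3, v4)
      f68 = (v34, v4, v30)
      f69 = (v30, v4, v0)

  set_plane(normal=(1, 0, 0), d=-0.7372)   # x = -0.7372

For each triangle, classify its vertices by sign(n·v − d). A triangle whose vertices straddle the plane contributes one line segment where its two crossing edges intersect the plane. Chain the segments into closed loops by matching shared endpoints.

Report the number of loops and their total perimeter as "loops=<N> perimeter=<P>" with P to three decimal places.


Straddling triangles (20 of 70):
  (v10,v15,v11) [+-+] → (-0.7372, 2.15474, 0)–(-0.7372, 1.73008, 0.507331)  len=0.6616
  (v11,v15,v16) [+--] → (-0.7372, 1.73008, 0.507331)–(-0.7372, 1.63726, 0.6182)  len=0.1446
  (v11,v16,v12) [+-+] → (-0.7372, 1.63726, 0.6182)–(-0.7372, 1.06672, 0.457388)  len=0.5928
  (v12,v16,v17) [+--] → (-0.7372, 1.06672, 0.457388)–(-0.7372, 0.799724, 0.3821)  len=0.2774
  (v12,v17,v13) [+-+] → (-0.7372, 0.799724, 0.3821)–(-0.7372, 0.799724, 0.0568707)  len=0.3252
  (v13,v17,v18) [+--] → (-0.7372, 0.799724, 0.0568707)–(-0.7372, 0.799724, -0.3821)  len=0.4390
  (v13,v18,v14) [+-+] → (-0.7372, 0.799724, -0.3821)–(-0.7372, 1.24422, -0.507393)  len=0.4618
  (v14,v18,v19) [+--] → (-0.7372, 1.24422, -0.507393)–(-0.7372, 1.63726, -0.6182)  len=0.4084
  (v14,v19,v10) [+-+] → (-0.7372, 1.63726, -0.6182)–(-0.7372, 2.06595, -0.106065)  len=0.6679
  (v10,v19,v15) [+--] → (-0.7372, 2.06595, -0.106065)–(-0.7372, 2.15474, 0)  len=0.1383
  (v20,v25,v21) [-+-] → (-0.7372, -2.15474, 0)–(-0.7372, -2.06595, 0.106065)  len=0.1383
  (v21,v25,v26) [-++] → (-0.7372, -2.06595, 0.106065)–(-0.7372, -1.63726, 0.6182)  len=0.6679
  (v21,v26,v22) [-+-] → (-0.7372, -1.63726, 0.6182)–(-0.7372, -1.24422, 0.507393)  len=0.4084
  (v22,v26,v27) [-++] → (-0.7372, -1.24422, 0.507393)–(-0.7372, -0.799724, 0.3821)  len=0.4618
  (v22,v27,v23) [-+-] → (-0.7372, -0.799724, 0.3821)–(-0.7372, -0.799724, -0.0568707)  len=0.4390
  (v23,v27,v28) [-++] → (-0.7372, -0.799724, -0.0568707)–(-0.7372, -0.799724, -0.3821)  len=0.3252
  (v23,v28,v24) [-+-] → (-0.7372, -0.799724, -0.3821)–(-0.7372, -1.06672, -0.457388)  len=0.2774
  (v24,v28,v29) [-++] → (-0.7372, -1.06672, -0.457388)–(-0.7372, -1.63726, -0.6182)  len=0.5928
  (v24,v29,v20) [-+-] → (-0.7372, -1.63726, -0.6182)–(-0.7372, -1.73008, -0.507331)  len=0.1446
  (v20,v29,v25) [-++] → (-0.7372, -1.73008, -0.507331)–(-0.7372, -2.15474, 0)  len=0.6616

Chained into 2 loop(s):
  loop 1: 10 segments, perimeter = 4.1170
  loop 2: 10 segments, perimeter = 4.1170
Total perimeter = 8.234

loops=2 perimeter=8.234


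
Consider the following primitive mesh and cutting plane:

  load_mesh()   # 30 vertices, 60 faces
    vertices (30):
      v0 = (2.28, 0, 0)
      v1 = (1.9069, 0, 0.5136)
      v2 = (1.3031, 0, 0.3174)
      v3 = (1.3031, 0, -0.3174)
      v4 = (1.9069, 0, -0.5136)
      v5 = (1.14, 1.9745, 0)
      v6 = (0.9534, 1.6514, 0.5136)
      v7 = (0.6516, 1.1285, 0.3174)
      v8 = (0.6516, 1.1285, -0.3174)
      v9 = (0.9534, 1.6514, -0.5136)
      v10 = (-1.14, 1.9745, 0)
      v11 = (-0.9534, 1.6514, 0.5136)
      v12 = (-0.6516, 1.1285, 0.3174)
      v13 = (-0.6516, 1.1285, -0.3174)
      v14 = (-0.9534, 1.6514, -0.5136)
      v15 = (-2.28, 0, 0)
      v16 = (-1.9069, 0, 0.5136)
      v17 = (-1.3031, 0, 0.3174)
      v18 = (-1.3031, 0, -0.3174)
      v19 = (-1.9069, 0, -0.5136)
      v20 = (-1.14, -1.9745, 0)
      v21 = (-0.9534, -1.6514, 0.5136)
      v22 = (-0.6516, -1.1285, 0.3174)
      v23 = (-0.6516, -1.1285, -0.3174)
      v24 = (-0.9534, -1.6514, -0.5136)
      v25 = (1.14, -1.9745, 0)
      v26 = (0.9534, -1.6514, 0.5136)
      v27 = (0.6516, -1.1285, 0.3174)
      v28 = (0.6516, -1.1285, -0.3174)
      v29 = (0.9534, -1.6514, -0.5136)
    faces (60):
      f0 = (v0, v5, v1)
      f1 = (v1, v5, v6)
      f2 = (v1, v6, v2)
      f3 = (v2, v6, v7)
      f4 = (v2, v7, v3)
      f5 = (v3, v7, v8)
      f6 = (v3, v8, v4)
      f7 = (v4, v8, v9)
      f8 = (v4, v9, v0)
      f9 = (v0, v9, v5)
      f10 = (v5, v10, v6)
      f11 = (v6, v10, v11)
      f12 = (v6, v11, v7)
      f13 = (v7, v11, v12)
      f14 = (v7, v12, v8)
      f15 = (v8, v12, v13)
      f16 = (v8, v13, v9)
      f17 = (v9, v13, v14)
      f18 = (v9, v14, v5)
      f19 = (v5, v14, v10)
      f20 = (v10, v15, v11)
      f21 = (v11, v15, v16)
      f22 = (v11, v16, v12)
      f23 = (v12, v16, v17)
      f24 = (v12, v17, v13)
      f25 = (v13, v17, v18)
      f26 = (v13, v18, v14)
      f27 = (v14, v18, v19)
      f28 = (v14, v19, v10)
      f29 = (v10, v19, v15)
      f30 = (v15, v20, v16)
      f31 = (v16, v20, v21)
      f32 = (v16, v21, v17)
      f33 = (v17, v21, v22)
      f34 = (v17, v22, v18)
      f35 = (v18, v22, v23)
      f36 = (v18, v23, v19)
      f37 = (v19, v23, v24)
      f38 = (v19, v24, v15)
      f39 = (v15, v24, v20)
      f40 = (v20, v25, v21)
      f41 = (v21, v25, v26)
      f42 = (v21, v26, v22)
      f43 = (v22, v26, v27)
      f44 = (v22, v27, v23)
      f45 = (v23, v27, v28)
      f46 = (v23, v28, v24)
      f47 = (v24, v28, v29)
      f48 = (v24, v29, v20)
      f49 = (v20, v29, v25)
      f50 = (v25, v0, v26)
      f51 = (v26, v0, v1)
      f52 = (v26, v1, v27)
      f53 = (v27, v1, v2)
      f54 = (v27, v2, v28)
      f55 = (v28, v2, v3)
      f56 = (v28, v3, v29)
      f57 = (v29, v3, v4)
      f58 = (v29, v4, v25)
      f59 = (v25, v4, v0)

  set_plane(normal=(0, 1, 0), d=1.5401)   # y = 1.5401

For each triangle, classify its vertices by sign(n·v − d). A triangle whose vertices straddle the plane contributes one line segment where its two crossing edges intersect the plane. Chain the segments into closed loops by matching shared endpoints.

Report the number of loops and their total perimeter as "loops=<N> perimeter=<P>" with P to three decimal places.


loops=1 perimeter=6.636

Straddling triangles (18 of 60):
  (v0,v5,v1) [-+-] → (1.39081, 1.5401, 0)–(1.30872, 1.5401, 0.112995)  len=0.1397
  (v1,v5,v6) [-++] → (1.30872, 1.5401, 0.112995)–(1.01766, 1.5401, 0.5136)  len=0.4952
  (v1,v6,v2) [-+-] → (1.01766, 1.5401, 0.5136)–(0.976969, 1.5401, 0.500377)  len=0.0428
  (v2,v6,v7) [-+-] → (0.976969, 1.5401, 0.500377)–(0.889161, 1.5401, 0.471839)  len=0.0923
  (v4,v8,v9) [--+] → (0.889161, 1.5401, -0.471839)–(1.01766, 1.5401, -0.5136)  len=0.1351
  (v4,v9,v0) [-+-] → (1.01766, 1.5401, -0.5136)–(1.04281, 1.5401, -0.478985)  len=0.0428
  (v0,v9,v5) [-++] → (1.04281, 1.5401, -0.478985)–(1.39081, 1.5401, 0)  len=0.5921
  (v6,v11,v7) [++-] → (-0.611773, 1.5401, 0.471839)–(0.889161, 1.5401, 0.471839)  len=1.5009
  (v7,v11,v12) [-+-] → (-0.611773, 1.5401, 0.471839)–(-0.889161, 1.5401, 0.471839)  len=0.2774
  (v8,v13,v9) [--+] → (0.611773, 1.5401, -0.471839)–(0.889161, 1.5401, -0.471839)  len=0.2774
  (v9,v13,v14) [+-+] → (0.611773, 1.5401, -0.471839)–(-0.889161, 1.5401, -0.471839)  len=1.5009
  (v10,v15,v11) [+-+] → (-1.39081, 1.5401, 0)–(-1.04281, 1.5401, 0.478985)  len=0.5921
  (v11,v15,v16) [+--] → (-1.04281, 1.5401, 0.478985)–(-1.01766, 1.5401, 0.5136)  len=0.0428
  (v11,v16,v12) [+--] → (-1.01766, 1.5401, 0.5136)–(-0.889161, 1.5401, 0.471839)  len=0.1351
  (v13,v18,v14) [--+] → (-0.976969, 1.5401, -0.500377)–(-0.889161, 1.5401, -0.471839)  len=0.0923
  (v14,v18,v19) [+--] → (-0.976969, 1.5401, -0.500377)–(-1.01766, 1.5401, -0.5136)  len=0.0428
  (v14,v19,v10) [+-+] → (-1.01766, 1.5401, -0.5136)–(-1.30872, 1.5401, -0.112995)  len=0.4952
  (v10,v19,v15) [+--] → (-1.30872, 1.5401, -0.112995)–(-1.39081, 1.5401, 0)  len=0.1397

Chained into 1 loop(s):
  loop 1: 18 segments, perimeter = 6.6365
Total perimeter = 6.636


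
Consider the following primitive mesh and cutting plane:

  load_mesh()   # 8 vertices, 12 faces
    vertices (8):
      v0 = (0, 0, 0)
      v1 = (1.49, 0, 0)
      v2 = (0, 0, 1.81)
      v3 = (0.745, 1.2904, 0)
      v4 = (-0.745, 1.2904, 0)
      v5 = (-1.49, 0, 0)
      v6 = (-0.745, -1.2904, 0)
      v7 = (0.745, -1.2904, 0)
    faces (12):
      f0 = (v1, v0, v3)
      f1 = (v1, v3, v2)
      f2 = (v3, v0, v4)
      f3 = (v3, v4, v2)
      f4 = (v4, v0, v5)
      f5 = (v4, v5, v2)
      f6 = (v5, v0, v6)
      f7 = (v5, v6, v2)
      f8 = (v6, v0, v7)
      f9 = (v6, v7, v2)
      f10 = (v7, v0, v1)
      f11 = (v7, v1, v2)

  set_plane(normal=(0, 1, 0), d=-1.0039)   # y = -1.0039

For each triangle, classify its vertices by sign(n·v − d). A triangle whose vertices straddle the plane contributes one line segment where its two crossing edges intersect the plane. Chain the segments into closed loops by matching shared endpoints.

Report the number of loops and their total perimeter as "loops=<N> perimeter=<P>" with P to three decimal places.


Straddling triangles (6 of 12):
  (v5,v0,v6) [++-] → (-0.579592, -1.0039, 0)–(-0.910408, -1.0039, 0)  len=0.3308
  (v5,v6,v2) [+-+] → (-0.910408, -1.0039, 0)–(-0.579592, -1.0039, 0.401864)  len=0.5205
  (v6,v0,v7) [-+-] → (-0.579592, -1.0039, 0)–(0.579592, -1.0039, 0)  len=1.1592
  (v6,v7,v2) [--+] → (0.579592, -1.0039, 0.401864)–(-0.579592, -1.0039, 0.401864)  len=1.1592
  (v7,v0,v1) [-++] → (0.579592, -1.0039, 0)–(0.910408, -1.0039, 0)  len=0.3308
  (v7,v1,v2) [-++] → (0.910408, -1.0039, 0)–(0.579592, -1.0039, 0.401864)  len=0.5205

Chained into 1 loop(s):
  loop 1: 6 segments, perimeter = 4.0210
Total perimeter = 4.021

loops=1 perimeter=4.021


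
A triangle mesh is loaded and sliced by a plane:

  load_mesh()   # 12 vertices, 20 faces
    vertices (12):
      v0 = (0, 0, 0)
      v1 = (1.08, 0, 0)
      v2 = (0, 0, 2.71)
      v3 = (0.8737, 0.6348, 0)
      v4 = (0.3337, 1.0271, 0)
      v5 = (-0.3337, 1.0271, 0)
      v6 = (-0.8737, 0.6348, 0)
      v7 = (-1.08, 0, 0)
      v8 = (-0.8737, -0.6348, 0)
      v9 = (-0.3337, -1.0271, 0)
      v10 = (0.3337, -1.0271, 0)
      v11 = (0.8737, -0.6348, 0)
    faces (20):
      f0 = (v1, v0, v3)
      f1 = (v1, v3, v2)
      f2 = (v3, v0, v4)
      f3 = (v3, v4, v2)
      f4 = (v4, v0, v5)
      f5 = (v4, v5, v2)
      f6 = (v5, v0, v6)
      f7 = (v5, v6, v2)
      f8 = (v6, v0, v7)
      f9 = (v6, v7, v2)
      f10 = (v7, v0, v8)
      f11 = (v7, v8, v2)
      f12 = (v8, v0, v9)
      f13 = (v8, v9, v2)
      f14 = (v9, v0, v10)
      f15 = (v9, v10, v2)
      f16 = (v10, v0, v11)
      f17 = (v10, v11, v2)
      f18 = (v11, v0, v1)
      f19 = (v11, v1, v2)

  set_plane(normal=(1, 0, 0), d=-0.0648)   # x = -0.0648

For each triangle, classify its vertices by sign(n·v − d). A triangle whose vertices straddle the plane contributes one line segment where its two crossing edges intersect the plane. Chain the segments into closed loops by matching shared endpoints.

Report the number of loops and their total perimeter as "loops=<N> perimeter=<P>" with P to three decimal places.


Straddling triangles (12 of 20):
  (v4,v0,v5) [++-] → (-0.0648, 0.199449, 0)–(-0.0648, 1.0271, 0)  len=0.8277
  (v4,v5,v2) [+-+] → (-0.0648, 1.0271, 0)–(-0.0648, 0.199449, 2.18375)  len=2.3353
  (v5,v0,v6) [-+-] → (-0.0648, 0.199449, 0)–(-0.0648, 0.0470814, 0)  len=0.1524
  (v5,v6,v2) [--+] → (-0.0648, 0.0470814, 2.50901)–(-0.0648, 0.199449, 2.18375)  len=0.3592
  (v6,v0,v7) [-+-] → (-0.0648, 0.0470814, 0)–(-0.0648, 0, 0)  len=0.0471
  (v6,v7,v2) [--+] → (-0.0648, 0, 2.5474)–(-0.0648, 0.0470814, 2.50901)  len=0.0608
  (v7,v0,v8) [-+-] → (-0.0648, 0, 0)–(-0.0648, -0.0470814, 0)  len=0.0471
  (v7,v8,v2) [--+] → (-0.0648, -0.0470814, 2.50901)–(-0.0648, 0, 2.5474)  len=0.0608
  (v8,v0,v9) [-+-] → (-0.0648, -0.0470814, 0)–(-0.0648, -0.199449, 0)  len=0.1524
  (v8,v9,v2) [--+] → (-0.0648, -0.199449, 2.18375)–(-0.0648, -0.0470814, 2.50901)  len=0.3592
  (v9,v0,v10) [-++] → (-0.0648, -0.199449, 0)–(-0.0648, -1.0271, 0)  len=0.8277
  (v9,v10,v2) [-++] → (-0.0648, -1.0271, 0)–(-0.0648, -0.199449, 2.18375)  len=2.3353

Chained into 1 loop(s):
  loop 1: 12 segments, perimeter = 7.5647
Total perimeter = 7.565

loops=1 perimeter=7.565


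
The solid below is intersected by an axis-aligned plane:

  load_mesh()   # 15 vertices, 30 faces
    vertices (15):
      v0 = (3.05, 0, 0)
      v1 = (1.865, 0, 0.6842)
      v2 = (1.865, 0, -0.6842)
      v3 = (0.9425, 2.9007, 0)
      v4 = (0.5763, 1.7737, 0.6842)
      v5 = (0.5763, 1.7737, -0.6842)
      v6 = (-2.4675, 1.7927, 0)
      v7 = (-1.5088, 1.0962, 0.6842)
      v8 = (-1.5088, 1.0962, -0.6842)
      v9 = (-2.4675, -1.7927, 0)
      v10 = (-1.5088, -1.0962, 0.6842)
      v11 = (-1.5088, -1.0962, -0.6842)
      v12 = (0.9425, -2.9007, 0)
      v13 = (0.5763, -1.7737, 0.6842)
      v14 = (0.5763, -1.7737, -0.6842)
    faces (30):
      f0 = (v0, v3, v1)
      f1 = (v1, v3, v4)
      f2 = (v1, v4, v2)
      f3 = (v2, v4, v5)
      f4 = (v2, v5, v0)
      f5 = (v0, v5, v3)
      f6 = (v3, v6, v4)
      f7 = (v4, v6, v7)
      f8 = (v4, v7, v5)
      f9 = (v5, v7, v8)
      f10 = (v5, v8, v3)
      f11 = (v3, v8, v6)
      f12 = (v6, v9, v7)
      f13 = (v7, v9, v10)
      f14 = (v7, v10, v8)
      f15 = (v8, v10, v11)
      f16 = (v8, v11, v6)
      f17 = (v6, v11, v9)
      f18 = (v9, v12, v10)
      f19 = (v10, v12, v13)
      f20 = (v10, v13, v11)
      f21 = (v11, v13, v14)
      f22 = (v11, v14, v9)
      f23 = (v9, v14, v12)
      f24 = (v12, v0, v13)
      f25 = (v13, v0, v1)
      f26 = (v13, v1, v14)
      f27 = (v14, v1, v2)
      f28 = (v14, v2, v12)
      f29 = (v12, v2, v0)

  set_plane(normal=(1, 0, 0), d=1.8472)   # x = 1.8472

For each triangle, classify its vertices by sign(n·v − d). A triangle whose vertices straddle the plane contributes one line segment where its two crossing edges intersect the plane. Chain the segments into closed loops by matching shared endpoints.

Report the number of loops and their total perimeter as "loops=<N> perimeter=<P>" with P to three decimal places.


loops=2 perimeter=9.812

Straddling triangles (12 of 30):
  (v0,v3,v1) [+-+] → (1.8472, 1.6555, 0)–(1.8472, 0.0559701, 0.670998)  len=1.7346
  (v1,v3,v4) [+--] → (1.8472, 0.0559701, 0.670998)–(1.8472, 0.024499, 0.6842)  len=0.0341
  (v1,v4,v2) [+-+] → (1.8472, 0.024499, 0.6842)–(1.8472, 0.024499, -0.665299)  len=1.3495
  (v2,v4,v5) [+--] → (1.8472, 0.024499, -0.665299)–(1.8472, 0.024499, -0.6842)  len=0.0189
  (v2,v5,v0) [+-+] → (1.8472, 0.024499, -0.6842)–(1.8472, 0.862435, -0.332682)  len=0.9087
  (v0,v5,v3) [+--] → (1.8472, 0.862435, -0.332682)–(1.8472, 1.6555, 0)  len=0.8600
  (v12,v0,v13) [-+-] → (1.8472, -1.6555, 0)–(1.8472, -0.862435, 0.332682)  len=0.8600
  (v13,v0,v1) [-++] → (1.8472, -0.862435, 0.332682)–(1.8472, -0.024499, 0.6842)  len=0.9087
  (v13,v1,v14) [-+-] → (1.8472, -0.024499, 0.6842)–(1.8472, -0.024499, 0.665299)  len=0.0189
  (v14,v1,v2) [-++] → (1.8472, -0.024499, 0.665299)–(1.8472, -0.024499, -0.6842)  len=1.3495
  (v14,v2,v12) [-+-] → (1.8472, -0.024499, -0.6842)–(1.8472, -0.0559701, -0.670998)  len=0.0341
  (v12,v2,v0) [-++] → (1.8472, -0.0559701, -0.670998)–(1.8472, -1.6555, 0)  len=1.7346

Chained into 2 loop(s):
  loop 1: 6 segments, perimeter = 4.9058
  loop 2: 6 segments, perimeter = 4.9058
Total perimeter = 9.812


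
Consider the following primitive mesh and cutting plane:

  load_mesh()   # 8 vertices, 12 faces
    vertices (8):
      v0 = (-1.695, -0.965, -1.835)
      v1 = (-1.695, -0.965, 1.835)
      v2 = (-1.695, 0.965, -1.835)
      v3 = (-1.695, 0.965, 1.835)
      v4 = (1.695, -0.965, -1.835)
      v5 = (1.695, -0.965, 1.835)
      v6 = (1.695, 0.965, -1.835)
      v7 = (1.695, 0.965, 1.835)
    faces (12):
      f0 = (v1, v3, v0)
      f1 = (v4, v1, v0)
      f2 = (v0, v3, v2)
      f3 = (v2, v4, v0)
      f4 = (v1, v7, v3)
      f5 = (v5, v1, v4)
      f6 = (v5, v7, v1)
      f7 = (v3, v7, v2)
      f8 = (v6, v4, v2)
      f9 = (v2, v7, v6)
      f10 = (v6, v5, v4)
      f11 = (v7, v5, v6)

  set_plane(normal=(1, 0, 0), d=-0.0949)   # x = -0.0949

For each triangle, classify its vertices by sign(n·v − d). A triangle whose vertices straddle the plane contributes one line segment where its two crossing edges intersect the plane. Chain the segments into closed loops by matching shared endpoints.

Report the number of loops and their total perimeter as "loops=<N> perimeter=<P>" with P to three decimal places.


Straddling triangles (8 of 12):
  (v4,v1,v0) [+--] → (-0.0949, -0.965, 0.102738)–(-0.0949, -0.965, -1.835)  len=1.9377
  (v2,v4,v0) [-+-] → (-0.0949, 0.0540286, -1.835)–(-0.0949, -0.965, -1.835)  len=1.0190
  (v1,v7,v3) [-+-] → (-0.0949, -0.0540286, 1.835)–(-0.0949, 0.965, 1.835)  len=1.0190
  (v5,v1,v4) [+-+] → (-0.0949, -0.965, 1.835)–(-0.0949, -0.965, 0.102738)  len=1.7323
  (v5,v7,v1) [++-] → (-0.0949, -0.0540286, 1.835)–(-0.0949, -0.965, 1.835)  len=0.9110
  (v3,v7,v2) [-+-] → (-0.0949, 0.965, 1.835)–(-0.0949, 0.965, -0.102738)  len=1.9377
  (v6,v4,v2) [++-] → (-0.0949, 0.0540286, -1.835)–(-0.0949, 0.965, -1.835)  len=0.9110
  (v2,v7,v6) [-++] → (-0.0949, 0.965, -0.102738)–(-0.0949, 0.965, -1.835)  len=1.7323

Chained into 1 loop(s):
  loop 1: 8 segments, perimeter = 11.2000
Total perimeter = 11.200

loops=1 perimeter=11.200


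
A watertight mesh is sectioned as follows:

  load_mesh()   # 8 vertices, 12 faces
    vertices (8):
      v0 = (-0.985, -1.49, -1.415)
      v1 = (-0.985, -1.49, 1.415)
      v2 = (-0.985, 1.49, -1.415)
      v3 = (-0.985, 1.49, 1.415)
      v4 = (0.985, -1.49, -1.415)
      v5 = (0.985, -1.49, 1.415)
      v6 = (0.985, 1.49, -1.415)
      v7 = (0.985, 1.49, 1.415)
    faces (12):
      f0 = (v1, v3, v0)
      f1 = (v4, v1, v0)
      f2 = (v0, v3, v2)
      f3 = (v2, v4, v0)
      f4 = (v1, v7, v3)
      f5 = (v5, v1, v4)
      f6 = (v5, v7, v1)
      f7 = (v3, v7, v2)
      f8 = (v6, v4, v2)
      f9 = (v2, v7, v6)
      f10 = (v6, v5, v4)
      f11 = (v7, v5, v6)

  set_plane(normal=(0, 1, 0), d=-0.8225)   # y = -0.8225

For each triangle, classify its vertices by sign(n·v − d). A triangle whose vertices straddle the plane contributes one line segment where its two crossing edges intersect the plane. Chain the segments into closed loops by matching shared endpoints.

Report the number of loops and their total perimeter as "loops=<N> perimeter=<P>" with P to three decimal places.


loops=1 perimeter=9.600

Straddling triangles (8 of 12):
  (v1,v3,v0) [-+-] → (-0.985, -0.8225, 1.415)–(-0.985, -0.8225, -0.781099)  len=2.1961
  (v0,v3,v2) [-++] → (-0.985, -0.8225, -0.781099)–(-0.985, -0.8225, -1.415)  len=0.6339
  (v2,v4,v0) [+--] → (0.543733, -0.8225, -1.415)–(-0.985, -0.8225, -1.415)  len=1.5287
  (v1,v7,v3) [-++] → (-0.543733, -0.8225, 1.415)–(-0.985, -0.8225, 1.415)  len=0.4413
  (v5,v7,v1) [-+-] → (0.985, -0.8225, 1.415)–(-0.543733, -0.8225, 1.415)  len=1.5287
  (v6,v4,v2) [+-+] → (0.985, -0.8225, -1.415)–(0.543733, -0.8225, -1.415)  len=0.4413
  (v6,v5,v4) [+--] → (0.985, -0.8225, 0.781099)–(0.985, -0.8225, -1.415)  len=2.1961
  (v7,v5,v6) [+-+] → (0.985, -0.8225, 1.415)–(0.985, -0.8225, 0.781099)  len=0.6339

Chained into 1 loop(s):
  loop 1: 8 segments, perimeter = 9.6000
Total perimeter = 9.600


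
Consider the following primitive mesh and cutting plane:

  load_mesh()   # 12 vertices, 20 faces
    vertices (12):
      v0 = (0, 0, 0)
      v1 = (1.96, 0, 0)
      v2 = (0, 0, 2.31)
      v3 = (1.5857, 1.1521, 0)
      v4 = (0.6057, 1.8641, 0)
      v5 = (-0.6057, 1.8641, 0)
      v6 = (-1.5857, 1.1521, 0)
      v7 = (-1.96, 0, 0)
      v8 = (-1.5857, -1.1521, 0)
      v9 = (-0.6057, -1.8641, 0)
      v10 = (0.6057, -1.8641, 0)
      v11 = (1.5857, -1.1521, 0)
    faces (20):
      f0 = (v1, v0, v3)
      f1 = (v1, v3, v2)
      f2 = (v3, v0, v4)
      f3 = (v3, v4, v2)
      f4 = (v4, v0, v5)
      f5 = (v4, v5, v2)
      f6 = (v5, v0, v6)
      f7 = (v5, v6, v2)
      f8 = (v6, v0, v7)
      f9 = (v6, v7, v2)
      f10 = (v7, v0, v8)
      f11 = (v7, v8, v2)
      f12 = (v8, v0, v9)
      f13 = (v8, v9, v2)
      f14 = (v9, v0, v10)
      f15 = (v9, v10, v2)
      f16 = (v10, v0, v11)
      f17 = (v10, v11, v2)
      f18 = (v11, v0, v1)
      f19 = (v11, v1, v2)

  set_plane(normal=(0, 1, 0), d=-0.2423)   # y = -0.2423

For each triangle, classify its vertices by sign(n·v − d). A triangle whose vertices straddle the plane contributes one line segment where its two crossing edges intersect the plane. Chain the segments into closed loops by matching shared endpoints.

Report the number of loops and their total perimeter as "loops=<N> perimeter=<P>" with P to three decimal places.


Straddling triangles (10 of 20):
  (v7,v0,v8) [++-] → (-0.333491, -0.2423, 0)–(-1.88128, -0.2423, 0)  len=1.5478
  (v7,v8,v2) [+-+] → (-1.88128, -0.2423, 0)–(-0.333491, -0.2423, 1.82418)  len=2.3923
  (v8,v0,v9) [-+-] → (-0.333491, -0.2423, 0)–(-0.0787303, -0.2423, 0)  len=0.2548
  (v8,v9,v2) [--+] → (-0.0787303, -0.2423, 2.00974)–(-0.333491, -0.2423, 1.82418)  len=0.3152
  (v9,v0,v10) [-+-] → (-0.0787303, -0.2423, 0)–(0.0787303, -0.2423, 0)  len=0.1575
  (v9,v10,v2) [--+] → (0.0787303, -0.2423, 2.00974)–(-0.0787303, -0.2423, 2.00974)  len=0.1575
  (v10,v0,v11) [-+-] → (0.0787303, -0.2423, 0)–(0.333491, -0.2423, 0)  len=0.2548
  (v10,v11,v2) [--+] → (0.333491, -0.2423, 1.82418)–(0.0787303, -0.2423, 2.00974)  len=0.3152
  (v11,v0,v1) [-++] → (0.333491, -0.2423, 0)–(1.88128, -0.2423, 0)  len=1.5478
  (v11,v1,v2) [-++] → (1.88128, -0.2423, 0)–(0.333491, -0.2423, 1.82418)  len=2.3923

Chained into 1 loop(s):
  loop 1: 10 segments, perimeter = 9.3351
Total perimeter = 9.335

loops=1 perimeter=9.335


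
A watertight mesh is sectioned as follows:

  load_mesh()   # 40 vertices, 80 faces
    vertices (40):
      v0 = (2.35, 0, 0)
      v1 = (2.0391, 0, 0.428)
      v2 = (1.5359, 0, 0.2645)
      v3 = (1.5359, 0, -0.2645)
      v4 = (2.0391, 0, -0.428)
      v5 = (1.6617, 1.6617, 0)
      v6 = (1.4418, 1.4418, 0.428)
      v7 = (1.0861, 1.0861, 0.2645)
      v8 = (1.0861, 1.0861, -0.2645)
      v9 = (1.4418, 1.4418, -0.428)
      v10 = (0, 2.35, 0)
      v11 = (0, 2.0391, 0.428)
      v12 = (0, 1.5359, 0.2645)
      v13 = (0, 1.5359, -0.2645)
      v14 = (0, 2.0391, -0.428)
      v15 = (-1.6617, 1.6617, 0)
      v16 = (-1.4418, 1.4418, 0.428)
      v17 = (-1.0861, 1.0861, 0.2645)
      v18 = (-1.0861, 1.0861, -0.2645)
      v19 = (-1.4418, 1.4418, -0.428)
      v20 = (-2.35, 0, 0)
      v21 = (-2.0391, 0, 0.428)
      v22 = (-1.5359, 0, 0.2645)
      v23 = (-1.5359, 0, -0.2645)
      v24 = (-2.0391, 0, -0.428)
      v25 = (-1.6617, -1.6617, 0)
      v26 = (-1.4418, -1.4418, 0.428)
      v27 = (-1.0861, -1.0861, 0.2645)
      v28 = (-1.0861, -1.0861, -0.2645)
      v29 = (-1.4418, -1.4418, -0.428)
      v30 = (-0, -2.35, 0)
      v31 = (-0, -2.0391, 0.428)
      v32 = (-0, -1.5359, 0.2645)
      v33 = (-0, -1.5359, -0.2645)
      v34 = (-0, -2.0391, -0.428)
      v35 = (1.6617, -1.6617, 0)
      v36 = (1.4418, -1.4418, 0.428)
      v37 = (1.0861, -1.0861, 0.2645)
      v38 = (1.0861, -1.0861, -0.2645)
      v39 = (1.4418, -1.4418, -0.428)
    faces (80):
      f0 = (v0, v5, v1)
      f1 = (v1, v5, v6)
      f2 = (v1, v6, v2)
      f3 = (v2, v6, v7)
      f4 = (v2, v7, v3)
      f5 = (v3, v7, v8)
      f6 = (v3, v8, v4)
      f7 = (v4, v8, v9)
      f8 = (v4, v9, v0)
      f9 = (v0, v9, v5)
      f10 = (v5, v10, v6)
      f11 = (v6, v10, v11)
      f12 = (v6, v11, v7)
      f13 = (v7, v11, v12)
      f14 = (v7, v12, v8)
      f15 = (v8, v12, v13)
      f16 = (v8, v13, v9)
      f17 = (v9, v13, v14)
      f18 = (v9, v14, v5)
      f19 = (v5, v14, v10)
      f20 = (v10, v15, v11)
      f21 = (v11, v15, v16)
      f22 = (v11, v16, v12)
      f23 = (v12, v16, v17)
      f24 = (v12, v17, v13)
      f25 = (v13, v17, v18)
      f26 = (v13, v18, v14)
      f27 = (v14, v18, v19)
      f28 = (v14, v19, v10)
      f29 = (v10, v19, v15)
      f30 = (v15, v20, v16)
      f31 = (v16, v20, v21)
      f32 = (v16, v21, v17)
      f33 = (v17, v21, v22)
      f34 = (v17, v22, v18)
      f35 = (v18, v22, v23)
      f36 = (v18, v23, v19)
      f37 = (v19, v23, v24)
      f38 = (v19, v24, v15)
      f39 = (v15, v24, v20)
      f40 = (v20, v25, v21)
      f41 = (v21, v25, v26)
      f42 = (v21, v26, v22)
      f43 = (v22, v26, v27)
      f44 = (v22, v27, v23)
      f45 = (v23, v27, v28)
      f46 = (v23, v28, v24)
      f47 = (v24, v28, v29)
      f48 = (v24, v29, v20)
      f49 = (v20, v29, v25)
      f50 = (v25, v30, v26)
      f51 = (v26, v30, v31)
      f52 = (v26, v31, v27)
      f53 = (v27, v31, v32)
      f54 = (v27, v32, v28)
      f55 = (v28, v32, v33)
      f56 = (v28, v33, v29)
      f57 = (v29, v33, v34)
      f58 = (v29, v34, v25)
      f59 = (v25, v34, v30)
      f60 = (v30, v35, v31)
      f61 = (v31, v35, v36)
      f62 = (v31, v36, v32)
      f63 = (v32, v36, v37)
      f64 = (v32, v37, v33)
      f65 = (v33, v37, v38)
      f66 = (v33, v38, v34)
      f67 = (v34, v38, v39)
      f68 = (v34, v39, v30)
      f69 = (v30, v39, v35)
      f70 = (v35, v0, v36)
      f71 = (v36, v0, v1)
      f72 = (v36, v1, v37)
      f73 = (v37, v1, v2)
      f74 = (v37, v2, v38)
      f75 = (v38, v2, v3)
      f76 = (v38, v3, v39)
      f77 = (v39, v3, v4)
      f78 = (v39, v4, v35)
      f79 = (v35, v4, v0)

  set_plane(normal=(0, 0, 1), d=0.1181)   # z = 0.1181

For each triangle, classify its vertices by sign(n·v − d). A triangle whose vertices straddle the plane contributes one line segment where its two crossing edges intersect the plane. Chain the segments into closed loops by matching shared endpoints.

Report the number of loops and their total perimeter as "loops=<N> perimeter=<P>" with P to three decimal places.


Straddling triangles (32 of 80):
  (v0,v5,v1) [--+] → (1.76584, 1.20318, 0.1181)–(2.26421, 0, 0.1181)  len=1.3023
  (v1,v5,v6) [+-+] → (1.76584, 1.20318, 0.1181)–(1.60102, 1.60102, 0.1181)  len=0.4306
  (v2,v7,v3) [++-] → (1.21058, 0.785523, 0.1181)–(1.5359, 0, 0.1181)  len=0.8502
  (v3,v7,v8) [-+-] → (1.21058, 0.785523, 0.1181)–(1.0861, 1.0861, 0.1181)  len=0.3253
  (v5,v10,v6) [--+] → (0.397842, 2.0994, 0.1181)–(1.60102, 1.60102, 0.1181)  len=1.3023
  (v6,v10,v11) [+-+] → (0.397842, 2.0994, 0.1181)–(0, 2.26421, 0.1181)  len=0.4306
  (v7,v12,v8) [++-] → (0.300577, 1.41142, 0.1181)–(1.0861, 1.0861, 0.1181)  len=0.8502
  (v8,v12,v13) [-+-] → (0.300577, 1.41142, 0.1181)–(0, 1.5359, 0.1181)  len=0.3253
  (v10,v15,v11) [--+] → (-1.20318, 1.76584, 0.1181)–(0, 2.26421, 0.1181)  len=1.3023
  (v11,v15,v16) [+-+] → (-1.20318, 1.76584, 0.1181)–(-1.60102, 1.60102, 0.1181)  len=0.4306
  (v12,v17,v13) [++-] → (-0.785523, 1.21058, 0.1181)–(0, 1.5359, 0.1181)  len=0.8502
  (v13,v17,v18) [-+-] → (-0.785523, 1.21058, 0.1181)–(-1.0861, 1.0861, 0.1181)  len=0.3253
  (v15,v20,v16) [--+] → (-2.0994, 0.397842, 0.1181)–(-1.60102, 1.60102, 0.1181)  len=1.3023
  (v16,v20,v21) [+-+] → (-2.0994, 0.397842, 0.1181)–(-2.26421, 0, 0.1181)  len=0.4306
  (v17,v22,v18) [++-] → (-1.41142, 0.300577, 0.1181)–(-1.0861, 1.0861, 0.1181)  len=0.8502
  (v18,v22,v23) [-+-] → (-1.41142, 0.300577, 0.1181)–(-1.5359, 0, 0.1181)  len=0.3253
  (v20,v25,v21) [--+] → (-1.76584, -1.20318, 0.1181)–(-2.26421, 0, 0.1181)  len=1.3023
  (v21,v25,v26) [+-+] → (-1.76584, -1.20318, 0.1181)–(-1.60102, -1.60102, 0.1181)  len=0.4306
  (v22,v27,v23) [++-] → (-1.21058, -0.785523, 0.1181)–(-1.5359, 0, 0.1181)  len=0.8502
  (v23,v27,v28) [-+-] → (-1.21058, -0.785523, 0.1181)–(-1.0861, -1.0861, 0.1181)  len=0.3253
  (v25,v30,v26) [--+] → (-0.397842, -2.0994, 0.1181)–(-1.60102, -1.60102, 0.1181)  len=1.3023
  (v26,v30,v31) [+-+] → (-0.397842, -2.0994, 0.1181)–(0, -2.26421, 0.1181)  len=0.4306
  (v27,v32,v28) [++-] → (-0.300577, -1.41142, 0.1181)–(-1.0861, -1.0861, 0.1181)  len=0.8502
  (v28,v32,v33) [-+-] → (-0.300577, -1.41142, 0.1181)–(0, -1.5359, 0.1181)  len=0.3253
  (v30,v35,v31) [--+] → (1.20318, -1.76584, 0.1181)–(0, -2.26421, 0.1181)  len=1.3023
  (v31,v35,v36) [+-+] → (1.20318, -1.76584, 0.1181)–(1.60102, -1.60102, 0.1181)  len=0.4306
  (v32,v37,v33) [++-] → (0.785523, -1.21058, 0.1181)–(0, -1.5359, 0.1181)  len=0.8502
  (v33,v37,v38) [-+-] → (0.785523, -1.21058, 0.1181)–(1.0861, -1.0861, 0.1181)  len=0.3253
  (v35,v0,v36) [--+] → (2.0994, -0.397842, 0.1181)–(1.60102, -1.60102, 0.1181)  len=1.3023
  (v36,v0,v1) [+-+] → (2.0994, -0.397842, 0.1181)–(2.26421, 0, 0.1181)  len=0.4306
  (v37,v2,v38) [++-] → (1.41142, -0.300577, 0.1181)–(1.0861, -1.0861, 0.1181)  len=0.8502
  (v38,v2,v3) [-+-] → (1.41142, -0.300577, 0.1181)–(1.5359, 0, 0.1181)  len=0.3253

Chained into 2 loop(s):
  loop 1: 16 segments, perimeter = 13.8635
  loop 2: 16 segments, perimeter = 9.4045
Total perimeter = 23.268

loops=2 perimeter=23.268
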